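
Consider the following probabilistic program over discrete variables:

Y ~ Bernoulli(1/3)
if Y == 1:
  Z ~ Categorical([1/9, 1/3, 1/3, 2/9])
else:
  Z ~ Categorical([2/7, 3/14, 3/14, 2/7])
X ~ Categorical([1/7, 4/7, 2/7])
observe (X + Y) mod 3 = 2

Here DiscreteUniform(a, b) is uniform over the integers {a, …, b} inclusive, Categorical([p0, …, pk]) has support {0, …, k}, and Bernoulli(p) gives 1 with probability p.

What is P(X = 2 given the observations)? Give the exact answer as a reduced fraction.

Enumerate traces; 8 have nonzero weight after conditioning:
  (Y=0, Z=0, X=2) weight 8/147
  (Y=0, Z=1, X=2) weight 2/49
  (Y=0, Z=2, X=2) weight 2/49
  (Y=0, Z=3, X=2) weight 8/147
  (Y=1, Z=0, X=1) weight 4/189
  (Y=1, Z=1, X=1) weight 4/63
  (Y=1, Z=2, X=1) weight 4/63
  (Y=1, Z=3, X=1) weight 8/189
Group by X:
  weight(X=1) = 4/21
  weight(X=2) = 4/21
Total weight = 4/21 + 4/21 = 8/21
P(X=1 | obs) = 4/21 / 8/21 = 1/2
P(X=2 | obs) = 4/21 / 8/21 = 1/2

P(X = 2 | obs) = 1/2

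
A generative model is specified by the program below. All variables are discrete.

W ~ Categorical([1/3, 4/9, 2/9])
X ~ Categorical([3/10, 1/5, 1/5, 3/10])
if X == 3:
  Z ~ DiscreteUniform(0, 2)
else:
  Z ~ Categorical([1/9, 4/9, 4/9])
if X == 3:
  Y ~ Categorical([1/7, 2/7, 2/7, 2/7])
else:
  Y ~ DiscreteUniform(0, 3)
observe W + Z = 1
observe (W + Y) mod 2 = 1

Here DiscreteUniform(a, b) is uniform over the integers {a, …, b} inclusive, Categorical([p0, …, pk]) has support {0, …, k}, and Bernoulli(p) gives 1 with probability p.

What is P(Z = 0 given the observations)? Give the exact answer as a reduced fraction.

P(Z = 0 | obs) = 103/304

Enumerate traces; 16 have nonzero weight after conditioning:
  (W=0, X=0, Z=1, Y=1) weight 1/90
  (W=0, X=0, Z=1, Y=3) weight 1/90
  (W=0, X=1, Z=1, Y=1) weight 1/135
  (W=0, X=1, Z=1, Y=3) weight 1/135
  (W=0, X=2, Z=1, Y=1) weight 1/135
  (W=0, X=2, Z=1, Y=3) weight 1/135
  (W=0, X=3, Z=1, Y=1) weight 1/105
  (W=0, X=3, Z=1, Y=3) weight 1/105
  (W=1, X=0, Z=0, Y=0) weight 1/270
  … 7 more
Group by Z:
  weight(Z=0) = 103/2835
  weight(Z=1) = 67/945
Total weight = 103/2835 + 67/945 = 304/2835
P(Z=0 | obs) = 103/2835 / 304/2835 = 103/304
P(Z=1 | obs) = 67/945 / 304/2835 = 201/304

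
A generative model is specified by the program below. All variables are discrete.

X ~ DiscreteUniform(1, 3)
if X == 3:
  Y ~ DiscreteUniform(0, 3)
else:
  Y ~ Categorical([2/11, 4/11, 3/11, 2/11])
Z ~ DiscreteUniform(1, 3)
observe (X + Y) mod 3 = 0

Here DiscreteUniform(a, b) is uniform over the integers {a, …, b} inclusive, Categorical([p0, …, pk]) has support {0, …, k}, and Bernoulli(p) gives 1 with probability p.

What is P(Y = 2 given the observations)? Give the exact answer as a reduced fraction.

Enumerate traces; 12 have nonzero weight after conditioning:
  (X=1, Y=2, Z=1) weight 1/33
  (X=1, Y=2, Z=2) weight 1/33
  (X=1, Y=2, Z=3) weight 1/33
  (X=2, Y=1, Z=1) weight 4/99
  (X=2, Y=1, Z=2) weight 4/99
  (X=2, Y=1, Z=3) weight 4/99
  (X=3, Y=0, Z=1) weight 1/36
  (X=3, Y=0, Z=2) weight 1/36
  (X=3, Y=3, Z=1) weight 1/36
  … 3 more
Group by Y:
  weight(Y=0) = 1/12
  weight(Y=1) = 4/33
  weight(Y=2) = 1/11
  weight(Y=3) = 1/12
Total weight = 1/12 + 4/33 + 1/11 + 1/12 = 25/66
P(Y=0 | obs) = 1/12 / 25/66 = 11/50
P(Y=1 | obs) = 4/33 / 25/66 = 8/25
P(Y=2 | obs) = 1/11 / 25/66 = 6/25
P(Y=3 | obs) = 1/12 / 25/66 = 11/50

P(Y = 2 | obs) = 6/25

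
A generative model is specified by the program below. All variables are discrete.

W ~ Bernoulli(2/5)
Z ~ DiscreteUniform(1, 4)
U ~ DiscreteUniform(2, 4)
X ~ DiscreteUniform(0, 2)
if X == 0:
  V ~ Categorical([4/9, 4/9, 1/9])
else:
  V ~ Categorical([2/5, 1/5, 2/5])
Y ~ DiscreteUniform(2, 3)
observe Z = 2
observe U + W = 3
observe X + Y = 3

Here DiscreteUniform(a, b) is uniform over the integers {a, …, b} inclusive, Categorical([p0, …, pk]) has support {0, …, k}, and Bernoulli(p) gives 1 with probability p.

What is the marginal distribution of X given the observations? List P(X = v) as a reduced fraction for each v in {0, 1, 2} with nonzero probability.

Enumerate traces; 12 have nonzero weight after conditioning:
  (W=0, Z=2, U=3, X=0, V=0, Y=3) weight 1/270
  (W=0, Z=2, U=3, X=0, V=1, Y=3) weight 1/270
  (W=0, Z=2, U=3, X=0, V=2, Y=3) weight 1/1080
  (W=0, Z=2, U=3, X=1, V=0, Y=2) weight 1/300
  (W=0, Z=2, U=3, X=1, V=1, Y=2) weight 1/600
  (W=0, Z=2, U=3, X=1, V=2, Y=2) weight 1/300
  (W=1, Z=2, U=2, X=0, V=0, Y=3) weight 1/405
  (W=1, Z=2, U=2, X=0, V=1, Y=3) weight 1/405
  … 4 more
Group by X:
  weight(X=0) = 1/72
  weight(X=1) = 1/72
Total weight = 1/72 + 1/72 = 1/36
P(X=0 | obs) = 1/72 / 1/36 = 1/2
P(X=1 | obs) = 1/72 / 1/36 = 1/2

P(X=0) = 1/2, P(X=1) = 1/2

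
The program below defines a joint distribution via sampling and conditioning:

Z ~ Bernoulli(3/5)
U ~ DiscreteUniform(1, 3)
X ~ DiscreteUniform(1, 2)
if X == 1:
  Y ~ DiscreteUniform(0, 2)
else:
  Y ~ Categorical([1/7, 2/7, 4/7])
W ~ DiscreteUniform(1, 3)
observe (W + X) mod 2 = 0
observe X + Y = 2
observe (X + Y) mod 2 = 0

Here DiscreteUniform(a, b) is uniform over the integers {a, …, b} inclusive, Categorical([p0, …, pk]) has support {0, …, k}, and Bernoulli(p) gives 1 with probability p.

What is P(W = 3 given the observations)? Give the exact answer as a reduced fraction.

P(W = 3 | obs) = 7/17

Enumerate traces; 18 have nonzero weight after conditioning:
  (Z=0, U=1, X=1, Y=1, W=1) weight 1/135
  (Z=0, U=1, X=1, Y=1, W=3) weight 1/135
  (Z=0, U=1, X=2, Y=0, W=2) weight 1/315
  (Z=0, U=2, X=1, Y=1, W=1) weight 1/135
  (Z=0, U=2, X=1, Y=1, W=3) weight 1/135
  (Z=0, U=2, X=2, Y=0, W=2) weight 1/315
  (Z=0, U=3, X=1, Y=1, W=1) weight 1/135
  (Z=0, U=3, X=1, Y=1, W=3) weight 1/135
  … 10 more
Group by W:
  weight(W=1) = 1/18
  weight(W=2) = 1/42
  weight(W=3) = 1/18
Total weight = 1/18 + 1/42 + 1/18 = 17/126
P(W=1 | obs) = 1/18 / 17/126 = 7/17
P(W=2 | obs) = 1/42 / 17/126 = 3/17
P(W=3 | obs) = 1/18 / 17/126 = 7/17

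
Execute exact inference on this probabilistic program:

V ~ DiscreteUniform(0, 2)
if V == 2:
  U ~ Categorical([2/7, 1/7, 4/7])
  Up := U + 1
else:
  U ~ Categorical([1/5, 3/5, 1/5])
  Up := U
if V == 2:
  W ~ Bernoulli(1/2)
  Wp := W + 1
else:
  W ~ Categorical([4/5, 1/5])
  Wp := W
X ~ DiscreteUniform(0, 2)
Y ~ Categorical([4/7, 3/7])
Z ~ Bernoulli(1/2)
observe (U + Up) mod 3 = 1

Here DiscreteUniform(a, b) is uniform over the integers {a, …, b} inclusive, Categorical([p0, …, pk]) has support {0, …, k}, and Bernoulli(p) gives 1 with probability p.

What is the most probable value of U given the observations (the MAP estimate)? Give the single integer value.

Enumerate traces; 72 have nonzero weight after conditioning:
  (V=0, U=2, W=0, X=0, Y=0, Z=0) weight 8/1575
  (V=0, U=2, W=0, X=0, Y=0, Z=1) weight 8/1575
  (V=0, U=2, W=0, X=0, Y=1, Z=0) weight 2/525
  (V=0, U=2, W=0, X=0, Y=1, Z=1) weight 2/525
  (V=0, U=2, W=0, X=1, Y=0, Z=0) weight 8/1575
  (V=0, U=2, W=0, X=1, Y=0, Z=1) weight 8/1575
  (V=0, U=2, W=0, X=1, Y=1, Z=0) weight 2/525
  (V=0, U=2, W=0, X=1, Y=1, Z=1) weight 2/525
  (V=2, U=0, W=0, X=0, Y=0, Z=0) weight 2/441
  … 63 more
Group by U:
  weight(U=0) = 2/21
  weight(U=2) = 2/15
Total weight = 2/21 + 2/15 = 8/35
P(U=0 | obs) = 2/21 / 8/35 = 5/12
P(U=2 | obs) = 2/15 / 8/35 = 7/12
argmax = 2

argmax_v P(U = v | obs) = 2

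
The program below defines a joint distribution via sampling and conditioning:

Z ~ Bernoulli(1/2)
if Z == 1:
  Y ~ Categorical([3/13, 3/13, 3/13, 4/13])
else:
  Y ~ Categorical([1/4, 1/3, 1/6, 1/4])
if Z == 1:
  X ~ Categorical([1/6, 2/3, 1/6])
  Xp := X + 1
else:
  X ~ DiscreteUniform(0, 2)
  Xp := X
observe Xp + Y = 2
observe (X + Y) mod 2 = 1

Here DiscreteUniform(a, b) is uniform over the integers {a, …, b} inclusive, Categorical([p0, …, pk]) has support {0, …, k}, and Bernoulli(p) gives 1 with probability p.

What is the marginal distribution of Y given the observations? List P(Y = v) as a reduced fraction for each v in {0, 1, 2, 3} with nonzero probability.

P(Y=0) = 4/5, P(Y=1) = 1/5

Enumerate traces; 2 have nonzero weight after conditioning:
  (Z=1, Y=0, X=1) weight 1/13
  (Z=1, Y=1, X=0) weight 1/52
Group by Y:
  weight(Y=0) = 1/13
  weight(Y=1) = 1/52
Total weight = 1/13 + 1/52 = 5/52
P(Y=0 | obs) = 1/13 / 5/52 = 4/5
P(Y=1 | obs) = 1/52 / 5/52 = 1/5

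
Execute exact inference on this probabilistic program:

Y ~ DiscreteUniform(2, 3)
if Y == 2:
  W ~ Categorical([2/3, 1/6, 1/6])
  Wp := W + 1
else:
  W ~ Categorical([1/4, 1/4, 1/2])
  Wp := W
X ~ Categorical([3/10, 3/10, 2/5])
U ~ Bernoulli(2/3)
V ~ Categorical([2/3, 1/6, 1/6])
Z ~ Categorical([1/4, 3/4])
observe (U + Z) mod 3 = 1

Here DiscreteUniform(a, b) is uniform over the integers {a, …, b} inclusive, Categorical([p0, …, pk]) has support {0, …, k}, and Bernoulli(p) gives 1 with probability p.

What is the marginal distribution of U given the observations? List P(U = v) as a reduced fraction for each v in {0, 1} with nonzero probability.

Enumerate traces; 108 have nonzero weight after conditioning:
  (Y=2, W=0, X=0, U=0, V=0, Z=1) weight 1/60
  (Y=2, W=0, X=0, U=0, V=1, Z=1) weight 1/240
  (Y=2, W=0, X=0, U=0, V=2, Z=1) weight 1/240
  (Y=2, W=0, X=0, U=1, V=0, Z=0) weight 1/90
  (Y=2, W=0, X=0, U=1, V=1, Z=0) weight 1/360
  (Y=2, W=0, X=0, U=1, V=2, Z=0) weight 1/360
  (Y=2, W=0, X=1, U=0, V=0, Z=1) weight 1/60
  (Y=2, W=0, X=1, U=0, V=1, Z=1) weight 1/240
  … 100 more
Group by U:
  weight(U=0) = 1/4
  weight(U=1) = 1/6
Total weight = 1/4 + 1/6 = 5/12
P(U=0 | obs) = 1/4 / 5/12 = 3/5
P(U=1 | obs) = 1/6 / 5/12 = 2/5

P(U=0) = 3/5, P(U=1) = 2/5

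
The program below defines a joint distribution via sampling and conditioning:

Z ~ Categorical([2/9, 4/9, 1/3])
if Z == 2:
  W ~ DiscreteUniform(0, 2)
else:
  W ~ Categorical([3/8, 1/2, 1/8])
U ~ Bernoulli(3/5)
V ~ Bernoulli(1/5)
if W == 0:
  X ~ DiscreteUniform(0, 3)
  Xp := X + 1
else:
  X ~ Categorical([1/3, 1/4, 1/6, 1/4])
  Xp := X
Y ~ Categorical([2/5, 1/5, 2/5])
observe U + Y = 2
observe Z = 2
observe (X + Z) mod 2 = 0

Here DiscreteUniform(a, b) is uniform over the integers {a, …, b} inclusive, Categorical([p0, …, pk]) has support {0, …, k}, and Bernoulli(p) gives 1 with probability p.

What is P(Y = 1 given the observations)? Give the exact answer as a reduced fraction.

Enumerate traces; 24 have nonzero weight after conditioning:
  (Z=2, W=0, U=0, V=0, X=0, Y=2) weight 4/1125
  (Z=2, W=0, U=0, V=0, X=2, Y=2) weight 4/1125
  (Z=2, W=0, U=0, V=1, X=0, Y=2) weight 1/1125
  (Z=2, W=0, U=0, V=1, X=2, Y=2) weight 1/1125
  (Z=2, W=0, U=1, V=0, X=0, Y=1) weight 1/375
  (Z=2, W=0, U=1, V=0, X=2, Y=1) weight 1/375
  (Z=2, W=0, U=1, V=1, X=0, Y=1) weight 1/1500
  (Z=2, W=0, U=1, V=1, X=2, Y=1) weight 1/1500
  … 16 more
Group by Y:
  weight(Y=1) = 1/50
  weight(Y=2) = 2/75
Total weight = 1/50 + 2/75 = 7/150
P(Y=1 | obs) = 1/50 / 7/150 = 3/7
P(Y=2 | obs) = 2/75 / 7/150 = 4/7

P(Y = 1 | obs) = 3/7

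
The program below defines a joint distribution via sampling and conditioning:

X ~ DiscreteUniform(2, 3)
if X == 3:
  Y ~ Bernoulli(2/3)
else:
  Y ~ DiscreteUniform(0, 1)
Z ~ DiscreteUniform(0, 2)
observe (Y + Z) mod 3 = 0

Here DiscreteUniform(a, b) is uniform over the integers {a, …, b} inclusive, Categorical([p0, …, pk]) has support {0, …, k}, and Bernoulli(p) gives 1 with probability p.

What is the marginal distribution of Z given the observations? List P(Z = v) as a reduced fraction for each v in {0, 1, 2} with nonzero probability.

P(Z=0) = 5/12, P(Z=2) = 7/12

Enumerate traces; 4 have nonzero weight after conditioning:
  (X=2, Y=0, Z=0) weight 1/12
  (X=2, Y=1, Z=2) weight 1/12
  (X=3, Y=0, Z=0) weight 1/18
  (X=3, Y=1, Z=2) weight 1/9
Group by Z:
  weight(Z=0) = 5/36
  weight(Z=2) = 7/36
Total weight = 5/36 + 7/36 = 1/3
P(Z=0 | obs) = 5/36 / 1/3 = 5/12
P(Z=2 | obs) = 7/36 / 1/3 = 7/12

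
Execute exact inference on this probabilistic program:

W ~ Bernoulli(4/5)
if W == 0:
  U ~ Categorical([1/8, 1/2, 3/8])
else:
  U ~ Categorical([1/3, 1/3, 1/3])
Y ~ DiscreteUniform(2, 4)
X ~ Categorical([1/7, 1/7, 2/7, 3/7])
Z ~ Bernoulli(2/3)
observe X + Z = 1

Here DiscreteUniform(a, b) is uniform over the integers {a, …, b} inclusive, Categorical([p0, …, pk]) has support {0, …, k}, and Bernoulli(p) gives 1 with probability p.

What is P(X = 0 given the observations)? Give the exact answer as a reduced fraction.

P(X = 0 | obs) = 2/3

Enumerate traces; 36 have nonzero weight after conditioning:
  (W=0, U=0, Y=2, X=0, Z=1) weight 1/1260
  (W=0, U=0, Y=2, X=1, Z=0) weight 1/2520
  (W=0, U=0, Y=3, X=0, Z=1) weight 1/1260
  (W=0, U=0, Y=3, X=1, Z=0) weight 1/2520
  (W=0, U=0, Y=4, X=0, Z=1) weight 1/1260
  (W=0, U=0, Y=4, X=1, Z=0) weight 1/2520
  (W=0, U=1, Y=2, X=0, Z=1) weight 1/315
  (W=0, U=1, Y=2, X=1, Z=0) weight 1/630
  … 28 more
Group by X:
  weight(X=0) = 2/21
  weight(X=1) = 1/21
Total weight = 2/21 + 1/21 = 1/7
P(X=0 | obs) = 2/21 / 1/7 = 2/3
P(X=1 | obs) = 1/21 / 1/7 = 1/3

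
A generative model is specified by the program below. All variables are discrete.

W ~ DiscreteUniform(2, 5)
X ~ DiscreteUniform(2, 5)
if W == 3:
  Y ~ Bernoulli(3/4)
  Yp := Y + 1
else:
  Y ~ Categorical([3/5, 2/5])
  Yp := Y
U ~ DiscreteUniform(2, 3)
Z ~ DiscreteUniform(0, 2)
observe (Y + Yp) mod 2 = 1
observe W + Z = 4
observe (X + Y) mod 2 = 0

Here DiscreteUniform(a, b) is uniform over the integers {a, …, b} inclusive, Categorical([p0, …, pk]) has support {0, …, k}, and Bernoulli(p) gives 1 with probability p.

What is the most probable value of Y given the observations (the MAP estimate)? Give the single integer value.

argmax_v P(Y = v | obs) = 1

Enumerate traces; 8 have nonzero weight after conditioning:
  (W=3, X=2, Y=0, U=2, Z=1) weight 1/384
  (W=3, X=2, Y=0, U=3, Z=1) weight 1/384
  (W=3, X=3, Y=1, U=2, Z=1) weight 1/128
  (W=3, X=3, Y=1, U=3, Z=1) weight 1/128
  (W=3, X=4, Y=0, U=2, Z=1) weight 1/384
  (W=3, X=4, Y=0, U=3, Z=1) weight 1/384
  (W=3, X=5, Y=1, U=2, Z=1) weight 1/128
  (W=3, X=5, Y=1, U=3, Z=1) weight 1/128
Group by Y:
  weight(Y=0) = 1/96
  weight(Y=1) = 1/32
Total weight = 1/96 + 1/32 = 1/24
P(Y=0 | obs) = 1/96 / 1/24 = 1/4
P(Y=1 | obs) = 1/32 / 1/24 = 3/4
argmax = 1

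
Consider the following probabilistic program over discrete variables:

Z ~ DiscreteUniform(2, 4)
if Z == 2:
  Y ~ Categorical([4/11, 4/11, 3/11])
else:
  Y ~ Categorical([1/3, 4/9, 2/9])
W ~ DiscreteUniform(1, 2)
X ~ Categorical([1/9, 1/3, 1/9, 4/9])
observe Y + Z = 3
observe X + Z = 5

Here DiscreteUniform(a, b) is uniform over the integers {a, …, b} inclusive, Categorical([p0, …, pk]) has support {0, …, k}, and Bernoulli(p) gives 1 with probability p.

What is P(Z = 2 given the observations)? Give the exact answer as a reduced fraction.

Enumerate traces; 4 have nonzero weight after conditioning:
  (Z=2, Y=1, W=1, X=3) weight 8/297
  (Z=2, Y=1, W=2, X=3) weight 8/297
  (Z=3, Y=0, W=1, X=2) weight 1/162
  (Z=3, Y=0, W=2, X=2) weight 1/162
Group by Z:
  weight(Z=2) = 16/297
  weight(Z=3) = 1/81
Total weight = 16/297 + 1/81 = 59/891
P(Z=2 | obs) = 16/297 / 59/891 = 48/59
P(Z=3 | obs) = 1/81 / 59/891 = 11/59

P(Z = 2 | obs) = 48/59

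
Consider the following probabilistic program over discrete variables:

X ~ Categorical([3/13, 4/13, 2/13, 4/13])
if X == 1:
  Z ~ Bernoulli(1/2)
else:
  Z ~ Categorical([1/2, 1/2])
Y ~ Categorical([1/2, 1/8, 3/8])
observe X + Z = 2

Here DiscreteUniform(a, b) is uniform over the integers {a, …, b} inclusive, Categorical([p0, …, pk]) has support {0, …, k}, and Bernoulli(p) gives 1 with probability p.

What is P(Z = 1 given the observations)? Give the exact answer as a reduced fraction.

P(Z = 1 | obs) = 2/3

Enumerate traces; 6 have nonzero weight after conditioning:
  (X=1, Z=1, Y=0) weight 1/13
  (X=1, Z=1, Y=1) weight 1/52
  (X=1, Z=1, Y=2) weight 3/52
  (X=2, Z=0, Y=0) weight 1/26
  (X=2, Z=0, Y=1) weight 1/104
  (X=2, Z=0, Y=2) weight 3/104
Group by Z:
  weight(Z=0) = 1/13
  weight(Z=1) = 2/13
Total weight = 1/13 + 2/13 = 3/13
P(Z=0 | obs) = 1/13 / 3/13 = 1/3
P(Z=1 | obs) = 2/13 / 3/13 = 2/3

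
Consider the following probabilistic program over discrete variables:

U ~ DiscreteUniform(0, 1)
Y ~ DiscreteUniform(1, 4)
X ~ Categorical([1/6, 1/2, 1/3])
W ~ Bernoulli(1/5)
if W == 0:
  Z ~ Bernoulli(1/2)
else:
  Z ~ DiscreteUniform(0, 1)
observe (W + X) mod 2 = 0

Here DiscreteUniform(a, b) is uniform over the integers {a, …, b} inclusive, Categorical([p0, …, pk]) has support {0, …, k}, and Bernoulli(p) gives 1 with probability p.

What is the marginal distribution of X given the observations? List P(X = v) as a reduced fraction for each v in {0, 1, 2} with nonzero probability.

Enumerate traces; 48 have nonzero weight after conditioning:
  (U=0, Y=1, X=0, W=0, Z=0) weight 1/120
  (U=0, Y=1, X=0, W=0, Z=1) weight 1/120
  (U=0, Y=1, X=1, W=1, Z=0) weight 1/160
  (U=0, Y=1, X=1, W=1, Z=1) weight 1/160
  (U=0, Y=1, X=2, W=0, Z=0) weight 1/60
  (U=0, Y=1, X=2, W=0, Z=1) weight 1/60
  (U=0, Y=2, X=0, W=0, Z=0) weight 1/120
  (U=0, Y=2, X=0, W=0, Z=1) weight 1/120
  … 40 more
Group by X:
  weight(X=0) = 2/15
  weight(X=1) = 1/10
  weight(X=2) = 4/15
Total weight = 2/15 + 1/10 + 4/15 = 1/2
P(X=0 | obs) = 2/15 / 1/2 = 4/15
P(X=1 | obs) = 1/10 / 1/2 = 1/5
P(X=2 | obs) = 4/15 / 1/2 = 8/15

P(X=0) = 4/15, P(X=1) = 1/5, P(X=2) = 8/15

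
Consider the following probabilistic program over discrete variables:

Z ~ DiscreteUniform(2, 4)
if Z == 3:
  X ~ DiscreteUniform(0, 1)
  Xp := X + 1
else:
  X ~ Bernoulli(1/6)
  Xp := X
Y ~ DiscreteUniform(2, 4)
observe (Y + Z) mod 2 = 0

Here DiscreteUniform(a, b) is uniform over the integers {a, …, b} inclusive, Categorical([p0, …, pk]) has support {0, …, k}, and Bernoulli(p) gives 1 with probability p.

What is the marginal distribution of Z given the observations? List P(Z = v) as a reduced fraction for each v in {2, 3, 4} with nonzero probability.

Enumerate traces; 10 have nonzero weight after conditioning:
  (Z=2, X=0, Y=2) weight 5/54
  (Z=2, X=0, Y=4) weight 5/54
  (Z=2, X=1, Y=2) weight 1/54
  (Z=2, X=1, Y=4) weight 1/54
  (Z=3, X=0, Y=3) weight 1/18
  (Z=3, X=1, Y=3) weight 1/18
  (Z=4, X=0, Y=2) weight 5/54
  (Z=4, X=0, Y=4) weight 5/54
  … 2 more
Group by Z:
  weight(Z=2) = 2/9
  weight(Z=3) = 1/9
  weight(Z=4) = 2/9
Total weight = 2/9 + 1/9 + 2/9 = 5/9
P(Z=2 | obs) = 2/9 / 5/9 = 2/5
P(Z=3 | obs) = 1/9 / 5/9 = 1/5
P(Z=4 | obs) = 2/9 / 5/9 = 2/5

P(Z=2) = 2/5, P(Z=3) = 1/5, P(Z=4) = 2/5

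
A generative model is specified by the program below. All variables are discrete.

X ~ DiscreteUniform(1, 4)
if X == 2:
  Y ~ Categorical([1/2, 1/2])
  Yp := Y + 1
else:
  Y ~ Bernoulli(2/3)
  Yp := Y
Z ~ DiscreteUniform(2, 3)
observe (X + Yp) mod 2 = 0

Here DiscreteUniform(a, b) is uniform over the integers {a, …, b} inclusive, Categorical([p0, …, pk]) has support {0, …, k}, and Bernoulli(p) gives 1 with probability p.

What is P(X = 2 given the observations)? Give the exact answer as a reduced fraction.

Enumerate traces; 8 have nonzero weight after conditioning:
  (X=1, Y=1, Z=2) weight 1/12
  (X=1, Y=1, Z=3) weight 1/12
  (X=2, Y=1, Z=2) weight 1/16
  (X=2, Y=1, Z=3) weight 1/16
  (X=3, Y=1, Z=2) weight 1/12
  (X=3, Y=1, Z=3) weight 1/12
  (X=4, Y=0, Z=2) weight 1/24
  (X=4, Y=0, Z=3) weight 1/24
Group by X:
  weight(X=1) = 1/6
  weight(X=2) = 1/8
  weight(X=3) = 1/6
  weight(X=4) = 1/12
Total weight = 1/6 + 1/8 + 1/6 + 1/12 = 13/24
P(X=1 | obs) = 1/6 / 13/24 = 4/13
P(X=2 | obs) = 1/8 / 13/24 = 3/13
P(X=3 | obs) = 1/6 / 13/24 = 4/13
P(X=4 | obs) = 1/12 / 13/24 = 2/13

P(X = 2 | obs) = 3/13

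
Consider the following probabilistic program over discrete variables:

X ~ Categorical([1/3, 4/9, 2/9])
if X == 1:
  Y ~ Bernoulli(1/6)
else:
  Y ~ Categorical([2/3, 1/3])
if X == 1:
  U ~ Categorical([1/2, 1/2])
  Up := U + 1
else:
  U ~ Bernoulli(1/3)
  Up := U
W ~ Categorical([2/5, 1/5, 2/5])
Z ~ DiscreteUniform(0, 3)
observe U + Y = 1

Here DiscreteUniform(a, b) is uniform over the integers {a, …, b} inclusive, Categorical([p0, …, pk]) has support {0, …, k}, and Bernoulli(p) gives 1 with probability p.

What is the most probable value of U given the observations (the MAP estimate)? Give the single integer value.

Enumerate traces; 72 have nonzero weight after conditioning:
  (X=0, Y=0, U=1, W=0, Z=0) weight 1/135
  (X=0, Y=0, U=1, W=0, Z=1) weight 1/135
  (X=0, Y=0, U=1, W=0, Z=2) weight 1/135
  (X=0, Y=0, U=1, W=0, Z=3) weight 1/135
  (X=0, Y=0, U=1, W=1, Z=0) weight 1/270
  (X=0, Y=0, U=1, W=1, Z=1) weight 1/270
  (X=0, Y=0, U=1, W=1, Z=2) weight 1/270
  (X=0, Y=0, U=1, W=1, Z=3) weight 1/270
  (X=0, Y=1, U=0, W=0, Z=0) weight 1/135
  … 63 more
Group by U:
  weight(U=0) = 13/81
  weight(U=1) = 25/81
Total weight = 13/81 + 25/81 = 38/81
P(U=0 | obs) = 13/81 / 38/81 = 13/38
P(U=1 | obs) = 25/81 / 38/81 = 25/38
argmax = 1

argmax_v P(U = v | obs) = 1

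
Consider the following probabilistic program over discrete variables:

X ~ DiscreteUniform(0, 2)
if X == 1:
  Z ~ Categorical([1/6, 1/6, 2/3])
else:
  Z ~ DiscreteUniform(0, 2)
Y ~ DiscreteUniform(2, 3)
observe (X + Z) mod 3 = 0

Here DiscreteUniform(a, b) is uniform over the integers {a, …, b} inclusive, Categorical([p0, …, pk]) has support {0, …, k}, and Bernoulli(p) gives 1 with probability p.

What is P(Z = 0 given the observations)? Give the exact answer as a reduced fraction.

P(Z = 0 | obs) = 1/4

Enumerate traces; 6 have nonzero weight after conditioning:
  (X=0, Z=0, Y=2) weight 1/18
  (X=0, Z=0, Y=3) weight 1/18
  (X=1, Z=2, Y=2) weight 1/9
  (X=1, Z=2, Y=3) weight 1/9
  (X=2, Z=1, Y=2) weight 1/18
  (X=2, Z=1, Y=3) weight 1/18
Group by Z:
  weight(Z=0) = 1/9
  weight(Z=1) = 1/9
  weight(Z=2) = 2/9
Total weight = 1/9 + 1/9 + 2/9 = 4/9
P(Z=0 | obs) = 1/9 / 4/9 = 1/4
P(Z=1 | obs) = 1/9 / 4/9 = 1/4
P(Z=2 | obs) = 2/9 / 4/9 = 1/2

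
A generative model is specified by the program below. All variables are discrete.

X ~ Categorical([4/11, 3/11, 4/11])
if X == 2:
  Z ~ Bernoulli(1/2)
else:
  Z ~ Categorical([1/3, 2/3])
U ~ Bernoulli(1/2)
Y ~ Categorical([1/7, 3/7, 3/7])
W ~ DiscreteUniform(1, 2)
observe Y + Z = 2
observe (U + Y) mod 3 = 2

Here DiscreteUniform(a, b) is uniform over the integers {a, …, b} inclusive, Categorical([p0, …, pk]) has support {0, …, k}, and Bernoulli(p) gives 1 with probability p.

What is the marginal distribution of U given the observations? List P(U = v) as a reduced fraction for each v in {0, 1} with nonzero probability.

P(U=0) = 13/33, P(U=1) = 20/33

Enumerate traces; 12 have nonzero weight after conditioning:
  (X=0, Z=0, U=0, Y=2, W=1) weight 1/77
  (X=0, Z=0, U=0, Y=2, W=2) weight 1/77
  (X=0, Z=1, U=1, Y=1, W=1) weight 2/77
  (X=0, Z=1, U=1, Y=1, W=2) weight 2/77
  (X=1, Z=0, U=0, Y=2, W=1) weight 3/308
  (X=1, Z=0, U=0, Y=2, W=2) weight 3/308
  (X=1, Z=1, U=1, Y=1, W=1) weight 3/154
  (X=1, Z=1, U=1, Y=1, W=2) weight 3/154
  … 4 more
Group by U:
  weight(U=0) = 13/154
  weight(U=1) = 10/77
Total weight = 13/154 + 10/77 = 3/14
P(U=0 | obs) = 13/154 / 3/14 = 13/33
P(U=1 | obs) = 10/77 / 3/14 = 20/33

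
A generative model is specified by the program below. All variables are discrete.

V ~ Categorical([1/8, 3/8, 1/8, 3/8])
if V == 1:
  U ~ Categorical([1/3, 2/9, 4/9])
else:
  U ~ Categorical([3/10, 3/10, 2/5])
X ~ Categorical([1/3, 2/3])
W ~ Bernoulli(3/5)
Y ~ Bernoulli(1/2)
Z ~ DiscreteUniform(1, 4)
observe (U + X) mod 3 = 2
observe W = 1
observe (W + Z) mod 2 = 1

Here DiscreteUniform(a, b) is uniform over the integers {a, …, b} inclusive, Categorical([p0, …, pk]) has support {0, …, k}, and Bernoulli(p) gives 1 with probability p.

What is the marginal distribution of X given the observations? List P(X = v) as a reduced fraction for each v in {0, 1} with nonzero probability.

Enumerate traces; 32 have nonzero weight after conditioning:
  (V=0, U=1, X=1, W=1, Y=0, Z=2) weight 3/1600
  (V=0, U=1, X=1, W=1, Y=0, Z=4) weight 3/1600
  (V=0, U=1, X=1, W=1, Y=1, Z=2) weight 3/1600
  (V=0, U=1, X=1, W=1, Y=1, Z=4) weight 3/1600
  (V=0, U=2, X=0, W=1, Y=0, Z=2) weight 1/800
  (V=0, U=2, X=0, W=1, Y=0, Z=4) weight 1/800
  (V=0, U=2, X=0, W=1, Y=1, Z=2) weight 1/800
  (V=0, U=2, X=0, W=1, Y=1, Z=4) weight 1/800
  … 24 more
Group by X:
  weight(X=0) = 1/24
  weight(X=1) = 13/240
Total weight = 1/24 + 13/240 = 23/240
P(X=0 | obs) = 1/24 / 23/240 = 10/23
P(X=1 | obs) = 13/240 / 23/240 = 13/23

P(X=0) = 10/23, P(X=1) = 13/23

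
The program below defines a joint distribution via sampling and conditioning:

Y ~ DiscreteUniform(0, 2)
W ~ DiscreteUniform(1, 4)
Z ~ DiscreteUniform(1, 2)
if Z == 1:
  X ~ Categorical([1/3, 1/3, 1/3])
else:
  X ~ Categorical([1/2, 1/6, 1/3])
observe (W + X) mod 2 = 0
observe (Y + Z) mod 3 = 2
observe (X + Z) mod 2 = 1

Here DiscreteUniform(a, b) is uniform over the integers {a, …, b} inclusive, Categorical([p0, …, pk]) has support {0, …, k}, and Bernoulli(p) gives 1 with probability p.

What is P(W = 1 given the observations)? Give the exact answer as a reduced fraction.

P(W = 1 | obs) = 1/10

Enumerate traces; 6 have nonzero weight after conditioning:
  (Y=0, W=1, Z=2, X=1) weight 1/144
  (Y=0, W=3, Z=2, X=1) weight 1/144
  (Y=1, W=2, Z=1, X=0) weight 1/72
  (Y=1, W=2, Z=1, X=2) weight 1/72
  (Y=1, W=4, Z=1, X=0) weight 1/72
  (Y=1, W=4, Z=1, X=2) weight 1/72
Group by W:
  weight(W=1) = 1/144
  weight(W=2) = 1/36
  weight(W=3) = 1/144
  weight(W=4) = 1/36
Total weight = 1/144 + 1/36 + 1/144 + 1/36 = 5/72
P(W=1 | obs) = 1/144 / 5/72 = 1/10
P(W=2 | obs) = 1/36 / 5/72 = 2/5
P(W=3 | obs) = 1/144 / 5/72 = 1/10
P(W=4 | obs) = 1/36 / 5/72 = 2/5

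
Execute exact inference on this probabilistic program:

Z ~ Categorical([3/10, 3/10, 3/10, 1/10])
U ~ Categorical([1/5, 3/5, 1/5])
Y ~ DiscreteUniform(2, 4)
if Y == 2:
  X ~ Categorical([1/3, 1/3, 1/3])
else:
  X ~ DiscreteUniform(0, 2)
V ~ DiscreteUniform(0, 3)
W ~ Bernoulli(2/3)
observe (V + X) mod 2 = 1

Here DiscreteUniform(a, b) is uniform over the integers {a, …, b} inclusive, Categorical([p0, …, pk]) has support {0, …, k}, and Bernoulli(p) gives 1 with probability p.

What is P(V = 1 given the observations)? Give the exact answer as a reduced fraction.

Enumerate traces; 432 have nonzero weight after conditioning:
  (Z=0, U=0, Y=2, X=0, V=1, W=0) weight 1/1800
  (Z=0, U=0, Y=2, X=0, V=1, W=1) weight 1/900
  (Z=0, U=0, Y=2, X=0, V=3, W=0) weight 1/1800
  (Z=0, U=0, Y=2, X=0, V=3, W=1) weight 1/900
  (Z=0, U=0, Y=2, X=1, V=0, W=0) weight 1/1800
  (Z=0, U=0, Y=2, X=1, V=0, W=1) weight 1/900
  (Z=0, U=0, Y=2, X=1, V=2, W=0) weight 1/1800
  (Z=0, U=0, Y=2, X=1, V=2, W=1) weight 1/900
  … 424 more
Group by V:
  weight(V=0) = 1/12
  weight(V=1) = 1/6
  weight(V=2) = 1/12
  weight(V=3) = 1/6
Total weight = 1/12 + 1/6 + 1/12 + 1/6 = 1/2
P(V=0 | obs) = 1/12 / 1/2 = 1/6
P(V=1 | obs) = 1/6 / 1/2 = 1/3
P(V=2 | obs) = 1/12 / 1/2 = 1/6
P(V=3 | obs) = 1/6 / 1/2 = 1/3

P(V = 1 | obs) = 1/3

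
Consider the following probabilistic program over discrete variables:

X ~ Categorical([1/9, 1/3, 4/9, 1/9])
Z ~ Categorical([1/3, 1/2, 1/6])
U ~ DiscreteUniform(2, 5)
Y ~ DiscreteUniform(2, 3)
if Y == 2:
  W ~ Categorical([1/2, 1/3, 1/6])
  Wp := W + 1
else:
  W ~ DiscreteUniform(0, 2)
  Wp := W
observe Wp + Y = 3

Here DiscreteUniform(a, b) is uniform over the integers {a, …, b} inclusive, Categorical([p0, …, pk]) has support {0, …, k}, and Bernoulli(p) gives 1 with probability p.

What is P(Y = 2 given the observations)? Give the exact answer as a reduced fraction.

P(Y = 2 | obs) = 3/5

Enumerate traces; 96 have nonzero weight after conditioning:
  (X=0, Z=0, U=2, Y=2, W=0) weight 1/432
  (X=0, Z=0, U=2, Y=3, W=0) weight 1/648
  (X=0, Z=0, U=3, Y=2, W=0) weight 1/432
  (X=0, Z=0, U=3, Y=3, W=0) weight 1/648
  (X=0, Z=0, U=4, Y=2, W=0) weight 1/432
  (X=0, Z=0, U=4, Y=3, W=0) weight 1/648
  (X=0, Z=0, U=5, Y=2, W=0) weight 1/432
  (X=0, Z=0, U=5, Y=3, W=0) weight 1/648
  … 88 more
Group by Y:
  weight(Y=2) = 1/4
  weight(Y=3) = 1/6
Total weight = 1/4 + 1/6 = 5/12
P(Y=2 | obs) = 1/4 / 5/12 = 3/5
P(Y=3 | obs) = 1/6 / 5/12 = 2/5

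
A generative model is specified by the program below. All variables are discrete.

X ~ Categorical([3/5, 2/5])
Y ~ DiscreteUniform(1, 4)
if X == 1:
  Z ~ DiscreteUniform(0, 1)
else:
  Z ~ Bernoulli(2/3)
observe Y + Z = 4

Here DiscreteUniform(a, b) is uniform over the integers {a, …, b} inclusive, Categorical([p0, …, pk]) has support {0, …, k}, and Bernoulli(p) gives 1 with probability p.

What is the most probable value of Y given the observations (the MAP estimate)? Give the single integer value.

Enumerate traces; 4 have nonzero weight after conditioning:
  (X=0, Y=3, Z=1) weight 1/10
  (X=0, Y=4, Z=0) weight 1/20
  (X=1, Y=3, Z=1) weight 1/20
  (X=1, Y=4, Z=0) weight 1/20
Group by Y:
  weight(Y=3) = 3/20
  weight(Y=4) = 1/10
Total weight = 3/20 + 1/10 = 1/4
P(Y=3 | obs) = 3/20 / 1/4 = 3/5
P(Y=4 | obs) = 1/10 / 1/4 = 2/5
argmax = 3

argmax_v P(Y = v | obs) = 3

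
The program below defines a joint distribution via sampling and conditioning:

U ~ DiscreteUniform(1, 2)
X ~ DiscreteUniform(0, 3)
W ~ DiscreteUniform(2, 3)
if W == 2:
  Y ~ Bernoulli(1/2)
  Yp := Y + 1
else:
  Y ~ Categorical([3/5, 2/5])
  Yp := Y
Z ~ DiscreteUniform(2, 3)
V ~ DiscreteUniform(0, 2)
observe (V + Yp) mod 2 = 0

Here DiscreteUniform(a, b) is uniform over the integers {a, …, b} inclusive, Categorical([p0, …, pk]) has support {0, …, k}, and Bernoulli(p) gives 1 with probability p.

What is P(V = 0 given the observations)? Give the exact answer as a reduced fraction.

Enumerate traces; 96 have nonzero weight after conditioning:
  (U=1, X=0, W=2, Y=0, Z=2, V=1) weight 1/192
  (U=1, X=0, W=2, Y=0, Z=3, V=1) weight 1/192
  (U=1, X=0, W=2, Y=1, Z=2, V=0) weight 1/192
  (U=1, X=0, W=2, Y=1, Z=2, V=2) weight 1/192
  (U=1, X=0, W=2, Y=1, Z=3, V=0) weight 1/192
  (U=1, X=0, W=2, Y=1, Z=3, V=2) weight 1/192
  (U=1, X=0, W=3, Y=0, Z=2, V=0) weight 1/160
  (U=1, X=0, W=3, Y=0, Z=2, V=2) weight 1/160
  … 88 more
Group by V:
  weight(V=0) = 11/60
  weight(V=1) = 3/20
  weight(V=2) = 11/60
Total weight = 11/60 + 3/20 + 11/60 = 31/60
P(V=0 | obs) = 11/60 / 31/60 = 11/31
P(V=1 | obs) = 3/20 / 31/60 = 9/31
P(V=2 | obs) = 11/60 / 31/60 = 11/31

P(V = 0 | obs) = 11/31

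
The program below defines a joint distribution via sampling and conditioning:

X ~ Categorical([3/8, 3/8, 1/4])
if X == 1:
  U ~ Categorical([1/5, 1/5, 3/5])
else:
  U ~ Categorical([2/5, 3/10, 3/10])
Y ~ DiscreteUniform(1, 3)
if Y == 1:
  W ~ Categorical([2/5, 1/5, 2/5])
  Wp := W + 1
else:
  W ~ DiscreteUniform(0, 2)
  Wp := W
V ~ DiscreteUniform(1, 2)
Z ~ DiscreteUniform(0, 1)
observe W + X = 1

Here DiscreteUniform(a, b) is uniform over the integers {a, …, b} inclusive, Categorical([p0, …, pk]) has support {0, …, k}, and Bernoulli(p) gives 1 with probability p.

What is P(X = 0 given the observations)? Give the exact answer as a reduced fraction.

Enumerate traces; 72 have nonzero weight after conditioning:
  (X=0, U=0, Y=1, W=1, V=1, Z=0) weight 1/400
  (X=0, U=0, Y=1, W=1, V=1, Z=1) weight 1/400
  (X=0, U=0, Y=1, W=1, V=2, Z=0) weight 1/400
  (X=0, U=0, Y=1, W=1, V=2, Z=1) weight 1/400
  (X=0, U=0, Y=2, W=1, V=1, Z=0) weight 1/240
  (X=0, U=0, Y=2, W=1, V=1, Z=1) weight 1/240
  (X=0, U=0, Y=2, W=1, V=2, Z=0) weight 1/240
  (X=0, U=0, Y=2, W=1, V=2, Z=1) weight 1/240
  (X=1, U=0, Y=1, W=0, V=1, Z=0) weight 1/400
  … 63 more
Group by X:
  weight(X=0) = 13/120
  weight(X=1) = 2/15
Total weight = 13/120 + 2/15 = 29/120
P(X=0 | obs) = 13/120 / 29/120 = 13/29
P(X=1 | obs) = 2/15 / 29/120 = 16/29

P(X = 0 | obs) = 13/29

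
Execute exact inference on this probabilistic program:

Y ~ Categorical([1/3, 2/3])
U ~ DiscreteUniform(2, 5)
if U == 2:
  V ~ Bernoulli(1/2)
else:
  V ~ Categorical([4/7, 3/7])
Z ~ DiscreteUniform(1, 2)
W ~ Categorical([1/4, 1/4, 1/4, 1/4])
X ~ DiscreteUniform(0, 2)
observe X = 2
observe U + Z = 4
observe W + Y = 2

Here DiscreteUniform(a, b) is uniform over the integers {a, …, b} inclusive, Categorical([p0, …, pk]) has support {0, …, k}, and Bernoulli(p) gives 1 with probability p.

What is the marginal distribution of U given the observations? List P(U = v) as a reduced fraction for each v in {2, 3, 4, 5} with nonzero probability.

P(U=2) = 1/2, P(U=3) = 1/2

Enumerate traces; 8 have nonzero weight after conditioning:
  (Y=0, U=2, V=0, Z=2, W=2, X=2) weight 1/576
  (Y=0, U=2, V=1, Z=2, W=2, X=2) weight 1/576
  (Y=0, U=3, V=0, Z=1, W=2, X=2) weight 1/504
  (Y=0, U=3, V=1, Z=1, W=2, X=2) weight 1/672
  (Y=1, U=2, V=0, Z=2, W=1, X=2) weight 1/288
  (Y=1, U=2, V=1, Z=2, W=1, X=2) weight 1/288
  (Y=1, U=3, V=0, Z=1, W=1, X=2) weight 1/252
  (Y=1, U=3, V=1, Z=1, W=1, X=2) weight 1/336
Group by U:
  weight(U=2) = 1/96
  weight(U=3) = 1/96
Total weight = 1/96 + 1/96 = 1/48
P(U=2 | obs) = 1/96 / 1/48 = 1/2
P(U=3 | obs) = 1/96 / 1/48 = 1/2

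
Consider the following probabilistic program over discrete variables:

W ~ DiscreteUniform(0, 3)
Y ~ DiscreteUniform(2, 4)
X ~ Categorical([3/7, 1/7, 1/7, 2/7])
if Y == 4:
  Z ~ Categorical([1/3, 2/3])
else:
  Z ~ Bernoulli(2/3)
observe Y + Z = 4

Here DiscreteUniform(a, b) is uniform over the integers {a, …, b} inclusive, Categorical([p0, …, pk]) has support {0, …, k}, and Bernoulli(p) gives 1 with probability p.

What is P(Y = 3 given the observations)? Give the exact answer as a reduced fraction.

Enumerate traces; 32 have nonzero weight after conditioning:
  (W=0, Y=3, X=0, Z=1) weight 1/42
  (W=0, Y=3, X=1, Z=1) weight 1/126
  (W=0, Y=3, X=2, Z=1) weight 1/126
  (W=0, Y=3, X=3, Z=1) weight 1/63
  (W=0, Y=4, X=0, Z=0) weight 1/84
  (W=0, Y=4, X=1, Z=0) weight 1/252
  (W=0, Y=4, X=2, Z=0) weight 1/252
  (W=0, Y=4, X=3, Z=0) weight 1/126
  … 24 more
Group by Y:
  weight(Y=3) = 2/9
  weight(Y=4) = 1/9
Total weight = 2/9 + 1/9 = 1/3
P(Y=3 | obs) = 2/9 / 1/3 = 2/3
P(Y=4 | obs) = 1/9 / 1/3 = 1/3

P(Y = 3 | obs) = 2/3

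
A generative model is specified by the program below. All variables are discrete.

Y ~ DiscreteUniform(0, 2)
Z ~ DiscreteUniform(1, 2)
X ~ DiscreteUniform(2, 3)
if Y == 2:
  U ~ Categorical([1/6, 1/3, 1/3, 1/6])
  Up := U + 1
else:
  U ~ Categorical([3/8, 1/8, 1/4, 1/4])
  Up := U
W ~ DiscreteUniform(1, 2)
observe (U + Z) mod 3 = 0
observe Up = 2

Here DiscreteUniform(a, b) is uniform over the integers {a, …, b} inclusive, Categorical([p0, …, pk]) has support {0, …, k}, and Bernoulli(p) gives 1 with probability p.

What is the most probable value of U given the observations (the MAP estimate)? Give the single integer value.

argmax_v P(U = v | obs) = 2

Enumerate traces; 12 have nonzero weight after conditioning:
  (Y=0, Z=1, X=2, U=2, W=1) weight 1/96
  (Y=0, Z=1, X=2, U=2, W=2) weight 1/96
  (Y=0, Z=1, X=3, U=2, W=1) weight 1/96
  (Y=0, Z=1, X=3, U=2, W=2) weight 1/96
  (Y=1, Z=1, X=2, U=2, W=1) weight 1/96
  (Y=1, Z=1, X=2, U=2, W=2) weight 1/96
  (Y=1, Z=1, X=3, U=2, W=1) weight 1/96
  (Y=1, Z=1, X=3, U=2, W=2) weight 1/96
  (Y=2, Z=2, X=2, U=1, W=1) weight 1/72
  … 3 more
Group by U:
  weight(U=1) = 1/18
  weight(U=2) = 1/12
Total weight = 1/18 + 1/12 = 5/36
P(U=1 | obs) = 1/18 / 5/36 = 2/5
P(U=2 | obs) = 1/12 / 5/36 = 3/5
argmax = 2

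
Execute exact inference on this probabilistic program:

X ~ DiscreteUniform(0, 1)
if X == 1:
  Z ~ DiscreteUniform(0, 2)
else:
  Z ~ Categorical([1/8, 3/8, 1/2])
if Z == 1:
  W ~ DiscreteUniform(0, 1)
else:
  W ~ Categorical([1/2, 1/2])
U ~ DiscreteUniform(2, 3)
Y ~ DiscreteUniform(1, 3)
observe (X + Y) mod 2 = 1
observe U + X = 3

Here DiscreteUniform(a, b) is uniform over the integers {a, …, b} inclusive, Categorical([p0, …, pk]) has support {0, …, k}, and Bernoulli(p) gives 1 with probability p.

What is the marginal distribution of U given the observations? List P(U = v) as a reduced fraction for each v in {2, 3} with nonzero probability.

P(U=2) = 1/3, P(U=3) = 2/3

Enumerate traces; 18 have nonzero weight after conditioning:
  (X=0, Z=0, W=0, U=3, Y=1) weight 1/192
  (X=0, Z=0, W=0, U=3, Y=3) weight 1/192
  (X=0, Z=0, W=1, U=3, Y=1) weight 1/192
  (X=0, Z=0, W=1, U=3, Y=3) weight 1/192
  (X=0, Z=1, W=0, U=3, Y=1) weight 1/64
  (X=0, Z=1, W=0, U=3, Y=3) weight 1/64
  (X=0, Z=1, W=1, U=3, Y=1) weight 1/64
  (X=0, Z=1, W=1, U=3, Y=3) weight 1/64
  (X=1, Z=0, W=0, U=2, Y=2) weight 1/72
  … 9 more
Group by U:
  weight(U=2) = 1/12
  weight(U=3) = 1/6
Total weight = 1/12 + 1/6 = 1/4
P(U=2 | obs) = 1/12 / 1/4 = 1/3
P(U=3 | obs) = 1/6 / 1/4 = 2/3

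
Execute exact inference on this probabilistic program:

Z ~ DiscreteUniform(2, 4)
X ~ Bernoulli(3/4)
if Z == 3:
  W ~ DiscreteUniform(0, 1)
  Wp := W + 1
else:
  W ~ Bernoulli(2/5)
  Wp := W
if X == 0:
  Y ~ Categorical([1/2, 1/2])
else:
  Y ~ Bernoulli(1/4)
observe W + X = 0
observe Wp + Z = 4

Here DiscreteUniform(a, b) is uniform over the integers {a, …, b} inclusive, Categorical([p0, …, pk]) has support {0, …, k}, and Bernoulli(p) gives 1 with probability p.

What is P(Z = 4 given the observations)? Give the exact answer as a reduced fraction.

P(Z = 4 | obs) = 6/11

Enumerate traces; 4 have nonzero weight after conditioning:
  (Z=3, X=0, W=0, Y=0) weight 1/48
  (Z=3, X=0, W=0, Y=1) weight 1/48
  (Z=4, X=0, W=0, Y=0) weight 1/40
  (Z=4, X=0, W=0, Y=1) weight 1/40
Group by Z:
  weight(Z=3) = 1/24
  weight(Z=4) = 1/20
Total weight = 1/24 + 1/20 = 11/120
P(Z=3 | obs) = 1/24 / 11/120 = 5/11
P(Z=4 | obs) = 1/20 / 11/120 = 6/11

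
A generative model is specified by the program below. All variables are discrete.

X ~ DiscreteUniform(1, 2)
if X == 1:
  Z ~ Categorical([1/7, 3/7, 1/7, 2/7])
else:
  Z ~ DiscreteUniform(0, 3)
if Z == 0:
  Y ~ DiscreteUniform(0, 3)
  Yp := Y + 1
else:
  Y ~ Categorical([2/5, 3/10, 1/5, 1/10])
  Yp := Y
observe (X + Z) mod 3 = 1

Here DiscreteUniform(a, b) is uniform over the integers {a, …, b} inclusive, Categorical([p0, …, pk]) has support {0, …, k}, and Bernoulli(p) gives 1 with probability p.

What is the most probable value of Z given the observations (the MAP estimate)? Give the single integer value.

Enumerate traces; 12 have nonzero weight after conditioning:
  (X=1, Z=0, Y=0) weight 1/56
  (X=1, Z=0, Y=1) weight 1/56
  (X=1, Z=0, Y=2) weight 1/56
  (X=1, Z=0, Y=3) weight 1/56
  (X=1, Z=3, Y=0) weight 2/35
  (X=1, Z=3, Y=1) weight 3/70
  (X=1, Z=3, Y=2) weight 1/35
  (X=1, Z=3, Y=3) weight 1/70
  (X=2, Z=2, Y=0) weight 1/20
  … 3 more
Group by Z:
  weight(Z=0) = 1/14
  weight(Z=2) = 1/8
  weight(Z=3) = 1/7
Total weight = 1/14 + 1/8 + 1/7 = 19/56
P(Z=0 | obs) = 1/14 / 19/56 = 4/19
P(Z=2 | obs) = 1/8 / 19/56 = 7/19
P(Z=3 | obs) = 1/7 / 19/56 = 8/19
argmax = 3

argmax_v P(Z = v | obs) = 3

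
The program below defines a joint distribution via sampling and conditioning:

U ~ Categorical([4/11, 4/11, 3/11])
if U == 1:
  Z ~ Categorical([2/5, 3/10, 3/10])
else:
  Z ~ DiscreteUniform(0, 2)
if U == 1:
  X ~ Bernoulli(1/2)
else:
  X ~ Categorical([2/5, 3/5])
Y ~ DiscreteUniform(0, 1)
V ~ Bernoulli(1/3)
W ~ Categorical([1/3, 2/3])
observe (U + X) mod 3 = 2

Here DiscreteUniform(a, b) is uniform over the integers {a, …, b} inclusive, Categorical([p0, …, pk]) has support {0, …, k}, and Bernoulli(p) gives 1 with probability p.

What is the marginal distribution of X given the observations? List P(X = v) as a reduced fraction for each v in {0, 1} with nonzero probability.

P(X=0) = 3/8, P(X=1) = 5/8

Enumerate traces; 48 have nonzero weight after conditioning:
  (U=1, Z=0, X=1, Y=0, V=0, W=0) weight 4/495
  (U=1, Z=0, X=1, Y=0, V=0, W=1) weight 8/495
  (U=1, Z=0, X=1, Y=0, V=1, W=0) weight 2/495
  (U=1, Z=0, X=1, Y=0, V=1, W=1) weight 4/495
  (U=1, Z=0, X=1, Y=1, V=0, W=0) weight 4/495
  (U=1, Z=0, X=1, Y=1, V=0, W=1) weight 8/495
  (U=1, Z=0, X=1, Y=1, V=1, W=0) weight 2/495
  (U=1, Z=0, X=1, Y=1, V=1, W=1) weight 4/495
  (U=2, Z=0, X=0, Y=0, V=0, W=0) weight 2/495
  … 39 more
Group by X:
  weight(X=0) = 6/55
  weight(X=1) = 2/11
Total weight = 6/55 + 2/11 = 16/55
P(X=0 | obs) = 6/55 / 16/55 = 3/8
P(X=1 | obs) = 2/11 / 16/55 = 5/8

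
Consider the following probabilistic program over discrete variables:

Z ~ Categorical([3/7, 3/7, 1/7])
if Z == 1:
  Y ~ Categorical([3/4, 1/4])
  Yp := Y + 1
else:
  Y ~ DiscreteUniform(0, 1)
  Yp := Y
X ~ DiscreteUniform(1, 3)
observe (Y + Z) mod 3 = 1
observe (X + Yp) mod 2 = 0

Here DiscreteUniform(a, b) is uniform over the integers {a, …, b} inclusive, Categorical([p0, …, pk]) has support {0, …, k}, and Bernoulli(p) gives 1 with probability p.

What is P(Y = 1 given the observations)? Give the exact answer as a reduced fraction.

P(Y = 1 | obs) = 2/5

Enumerate traces; 4 have nonzero weight after conditioning:
  (Z=0, Y=1, X=1) weight 1/14
  (Z=0, Y=1, X=3) weight 1/14
  (Z=1, Y=0, X=1) weight 3/28
  (Z=1, Y=0, X=3) weight 3/28
Group by Y:
  weight(Y=0) = 3/14
  weight(Y=1) = 1/7
Total weight = 3/14 + 1/7 = 5/14
P(Y=0 | obs) = 3/14 / 5/14 = 3/5
P(Y=1 | obs) = 1/7 / 5/14 = 2/5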